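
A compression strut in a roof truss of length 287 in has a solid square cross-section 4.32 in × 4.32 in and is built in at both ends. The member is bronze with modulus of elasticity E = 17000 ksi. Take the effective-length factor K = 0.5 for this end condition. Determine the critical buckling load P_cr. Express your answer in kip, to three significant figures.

I = a⁴/12 = 4.32⁴/12 = 29.02 in⁴
Effective length L_e = K·L = 0.5 × 287 = 143.5 in
P_cr = π²EI / L_e² = π² × 17000×10³ × 29.02 / 143.5² = 2.365×10^5 lb

P_cr ≈ 236 kip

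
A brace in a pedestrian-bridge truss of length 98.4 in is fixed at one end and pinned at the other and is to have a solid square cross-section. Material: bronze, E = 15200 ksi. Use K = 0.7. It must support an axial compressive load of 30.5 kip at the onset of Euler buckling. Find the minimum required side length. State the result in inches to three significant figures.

L_e = K·L = 0.7 × 98.4 = 68.88 in
Required I = P_cr·L_e²/(π²E) = 3.050×10^4 × 68.88² / (π² × 1.52×10^7) = 0.9646 in⁴
Solid square: I = a⁴/12  ⇒  a = (12I)^(1/4) = (12×0.9646)^(1/4) = 1.84 in

a ≈ 1.84 in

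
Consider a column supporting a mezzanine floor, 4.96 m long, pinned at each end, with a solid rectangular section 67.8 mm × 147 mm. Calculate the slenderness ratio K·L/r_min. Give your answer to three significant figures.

λ ≈ 253

Buckling occurs about the weak axis: I_min = h·b³/12 with b = 67.8 mm (the shorter side).
I_min = 147×67.8³/12 = 3.818×10^6 mm⁴
A = 9.967×10^3 mm²;  r_min = √(I/A) = √(3.818×10^6/9.967×10^3) = 19.57 mm
L_e = K·L = 1 × 4.96 m = 4.960 m = 4960.0 mm
λ = L_e / r_min = 4960.0 / 19.57 = 253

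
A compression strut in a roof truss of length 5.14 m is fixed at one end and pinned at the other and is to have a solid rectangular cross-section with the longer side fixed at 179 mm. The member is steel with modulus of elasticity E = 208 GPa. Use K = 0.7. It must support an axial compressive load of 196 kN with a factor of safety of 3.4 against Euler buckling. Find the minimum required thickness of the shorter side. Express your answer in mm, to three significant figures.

Required P_cr = n·P = 3.4 × 196 = 666.4 kN
L_e = K·L = 0.7 × 5.14 = 3.598 m
Required I = P_cr·L_e²/(π²E) = 6.664×10^5 × 3.598² / (π² × 2.08×10^11) = 4.202×10^-6 m⁴
I_req = 4.202×10^6 mm⁴
Rectangle, weak axis: I_min = h·b³/12 with h = 179 mm fixed  ⇒  b = (12I/h)^(1/3) = 65.6 mm

b ≈ 65.6 mm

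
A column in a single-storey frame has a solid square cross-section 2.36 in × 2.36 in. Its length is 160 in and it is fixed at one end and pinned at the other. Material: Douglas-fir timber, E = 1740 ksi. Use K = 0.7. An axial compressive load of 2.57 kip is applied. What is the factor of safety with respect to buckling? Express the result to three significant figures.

n ≈ 1.38

I = a⁴/12 = 2.36⁴/12 = 2.585 in⁴
Effective length L_e = K·L = 0.7 × 160 = 112.0 in
P_cr = π²EI / L_e² = π² × 1740×10³ × 2.585 / 112.0² = 3.539×10^3 lb
Factor of safety n = P_cr / P = 3.5390 / 2.57 = 1.38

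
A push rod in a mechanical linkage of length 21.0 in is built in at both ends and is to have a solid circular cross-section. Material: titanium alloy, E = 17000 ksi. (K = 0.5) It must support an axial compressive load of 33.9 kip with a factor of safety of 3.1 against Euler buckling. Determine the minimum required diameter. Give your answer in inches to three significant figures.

d ≈ 1.09 in

Required P_cr = n·P = 3.1 × 33.9 = 105.1 kip
L_e = K·L = 0.5 × 21.0 = 10.50 in
Required I = P_cr·L_e²/(π²E) = 1.051×10^5 × 10.50² / (π² × 1.70×10^7) = 6.905×10^-2 in⁴
Solid circle: I = πd⁴/64  ⇒  d = (64I/π)^(1/4) = (64×6.905×10^-2/π)^(1/4) = 1.09 in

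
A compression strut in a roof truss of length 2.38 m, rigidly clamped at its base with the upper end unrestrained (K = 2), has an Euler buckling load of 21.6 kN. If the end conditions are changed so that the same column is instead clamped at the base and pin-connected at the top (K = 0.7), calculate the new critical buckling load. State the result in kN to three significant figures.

P_cr ≈ 176 kN

P_cr ∝ 1/K², so P_cr,new = P_cr,old × (K_old/K_new)² = 21.6 × (2/0.7)²
= 21.6 × 8.163 = 176 kN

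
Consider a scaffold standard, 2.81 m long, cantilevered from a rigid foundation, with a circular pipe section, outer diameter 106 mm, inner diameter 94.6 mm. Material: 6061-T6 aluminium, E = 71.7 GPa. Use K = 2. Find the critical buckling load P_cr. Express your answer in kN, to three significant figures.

d_o = 106 mm, d_i = 94.6 mm
I = π(d_o⁴ − d_i⁴)/64 = π(106⁴ − 94.60⁴)/64 = 2.266×10^6 mm⁴
I = 2.266×10^6 mm⁴ = 2.266×10^-6 m⁴
Effective length L_e = K·L = 2 × 2.81 = 5.620 m
P_cr = π²EI / L_e² = π² × 71.7×10⁹ × 2.266×10^-6 / 5.620² = 5.077×10^4 N

P_cr ≈ 50.8 kN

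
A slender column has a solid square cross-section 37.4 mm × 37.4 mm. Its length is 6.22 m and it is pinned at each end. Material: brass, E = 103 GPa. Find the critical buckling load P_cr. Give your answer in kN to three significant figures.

I = a⁴/12 = 37.4⁴/12 = 1.630×10^5 mm⁴
I = 1.630×10^5 mm⁴ = 1.630×10^-7 m⁴
Effective length L_e = K·L = 1 × 6.22 = 6.220 m
P_cr = π²EI / L_e² = π² × 103×10⁹ × 1.630×10^-7 / 6.220² = 4.284×10^3 N

P_cr ≈ 4.28 kN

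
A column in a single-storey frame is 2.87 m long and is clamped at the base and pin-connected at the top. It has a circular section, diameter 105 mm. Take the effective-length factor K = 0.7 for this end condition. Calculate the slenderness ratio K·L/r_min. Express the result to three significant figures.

I = πd⁴/64 = π×105⁴/64 = 5.967×10^6 mm⁴
A = 8.659×10^3 mm²;  r_min = √(I/A) = √(5.967×10^6/8.659×10^3) = 26.25 mm
L_e = K·L = 0.7 × 2.87 m = 2.009 m = 2009.0 mm
λ = L_e / r_min = 2009.0 / 26.25 = 76.5

λ ≈ 76.5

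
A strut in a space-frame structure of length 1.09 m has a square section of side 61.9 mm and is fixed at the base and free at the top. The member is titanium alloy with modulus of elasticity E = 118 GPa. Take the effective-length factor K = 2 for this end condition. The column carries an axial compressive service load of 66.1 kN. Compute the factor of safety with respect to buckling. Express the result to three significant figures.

n ≈ 4.54

I = a⁴/12 = 61.9⁴/12 = 1.223×10^6 mm⁴
I = 1.223×10^6 mm⁴ = 1.223×10^-6 m⁴
Effective length L_e = K·L = 2 × 1.09 = 2.180 m
P_cr = π²EI / L_e² = π² × 118×10⁹ × 1.223×10^-6 / 2.180² = 2.998×10^5 N
Factor of safety n = P_cr / P = 299.81 / 66.1 = 4.54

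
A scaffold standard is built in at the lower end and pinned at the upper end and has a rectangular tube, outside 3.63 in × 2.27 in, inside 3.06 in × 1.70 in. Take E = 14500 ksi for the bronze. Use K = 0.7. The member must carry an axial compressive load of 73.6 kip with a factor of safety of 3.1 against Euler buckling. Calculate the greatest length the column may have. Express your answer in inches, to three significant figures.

L_max ≈ 54.1 in

Weak-axis I_min = (h_o·b_o³ − h_i·b_i³)/12 with b_o = 2.27, b_i = 1.700 in (shorter outer/inner sides).
I_min = (3.63×2.27³ − 3.060×1.700³)/12 = 2.286 in⁴
Required critical load P_cr = n·P = 3.1 × 73.6 = 228.2 kip = 2.282×10^5 lb
From P_cr = π²EI/(K·L)²:  L = (1/K)·√(π²EI/P_cr) = (1/0.7)·√(π²×1.45×10^7×2.286/2.282×10^5)
L = 54.1 in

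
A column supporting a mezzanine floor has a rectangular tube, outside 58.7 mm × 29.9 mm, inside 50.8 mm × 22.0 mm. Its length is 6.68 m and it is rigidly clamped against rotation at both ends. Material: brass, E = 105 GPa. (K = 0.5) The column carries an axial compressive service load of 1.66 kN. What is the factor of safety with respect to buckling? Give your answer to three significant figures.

n ≈ 4.79

Weak-axis I_min = (h_o·b_o³ − h_i·b_i³)/12 with b_o = 29.9, b_i = 22.00 mm (shorter outer/inner sides).
I_min = (58.7×29.9³ − 50.80×22.00³)/12 = 8.568×10^4 mm⁴
I = 8.568×10^4 mm⁴ = 8.568×10^-8 m⁴
Effective length L_e = K·L = 0.5 × 6.68 = 3.340 m
P_cr = π²EI / L_e² = π² × 105×10⁹ × 8.568×10^-8 / 3.340² = 7.960×10^3 N
Factor of safety n = P_cr / P = 7.9595 / 1.66 = 4.79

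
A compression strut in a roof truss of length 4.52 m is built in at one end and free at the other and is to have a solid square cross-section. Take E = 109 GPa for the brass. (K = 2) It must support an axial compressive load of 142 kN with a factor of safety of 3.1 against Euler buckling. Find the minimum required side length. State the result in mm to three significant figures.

a ≈ 142 mm

Required P_cr = n·P = 3.1 × 142 = 440.2 kN
L_e = K·L = 2 × 4.52 = 9.040 m
Required I = P_cr·L_e²/(π²E) = 4.402×10^5 × 9.040² / (π² × 1.09×10^11) = 3.344×10^-5 m⁴
I_req = 3.344×10^7 mm⁴
Solid square: I = a⁴/12  ⇒  a = (12I)^(1/4) = (12×3.344×10^7)^(1/4) = 142 mm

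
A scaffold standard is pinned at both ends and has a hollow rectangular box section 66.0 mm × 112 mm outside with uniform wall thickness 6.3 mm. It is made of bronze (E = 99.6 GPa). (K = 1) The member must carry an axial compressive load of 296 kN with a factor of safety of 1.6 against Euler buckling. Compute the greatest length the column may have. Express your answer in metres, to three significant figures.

Inner dimensions: h_i = 112 − 2×6.3 = 99.40 mm, b_i = 66.0 − 2×6.3 = 53.40 mm
Weak-axis I_min = (h_o·b_o³ − h_i·b_i³)/12 with b_o = 66.0, b_i = 53.40 mm (shorter outer/inner sides).
I_min = (112×66.0³ − 99.40×53.40³)/12 = 1.422×10^6 mm⁴
I = 1.422×10^-6 m⁴
Required critical load P_cr = n·P = 1.6 × 296 = 473.6 kN = 4.736×10^5 N
From P_cr = π²EI/(K·L)²:  L = (1/K)·√(π²EI/P_cr) = (1/1)·√(π²×9.96×10^10×1.422×10^-6/4.736×10^5)
L = 1.72 m

L_max ≈ 1.72 m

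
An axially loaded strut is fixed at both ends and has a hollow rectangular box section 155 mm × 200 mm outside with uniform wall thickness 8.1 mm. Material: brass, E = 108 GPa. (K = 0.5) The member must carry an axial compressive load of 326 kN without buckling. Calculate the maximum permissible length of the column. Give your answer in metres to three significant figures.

L_max ≈ 16.6 m

Inner dimensions: h_i = 200 − 2×8.1 = 183.8 mm, b_i = 155 − 2×8.1 = 138.8 mm
Weak-axis I_min = (h_o·b_o³ − h_i·b_i³)/12 with b_o = 155, b_i = 138.8 mm (shorter outer/inner sides).
I_min = (200×155³ − 183.8×138.8³)/12 = 2.111×10^7 mm⁴
I = 2.111×10^-5 m⁴
At the buckling limit P_cr = P = 3.260×10^5 N
From P_cr = π²EI/(K·L)²:  L = (1/K)·√(π²EI/P_cr) = (1/0.5)·√(π²×1.08×10^11×2.111×10^-5/3.260×10^5)
L = 16.6 m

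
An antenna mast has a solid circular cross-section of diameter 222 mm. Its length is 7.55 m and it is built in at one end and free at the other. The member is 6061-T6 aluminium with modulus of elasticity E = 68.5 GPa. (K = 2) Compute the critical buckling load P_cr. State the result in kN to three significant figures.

P_cr ≈ 354 kN

I = πd⁴/64 = π×222⁴/64 = 1.192×10^8 mm⁴
I = 1.192×10^8 mm⁴ = 1.192×10^-4 m⁴
Effective length L_e = K·L = 2 × 7.55 = 15.10 m
P_cr = π²EI / L_e² = π² × 68.5×10⁹ × 1.192×10^-4 / 15.10² = 3.535×10^5 N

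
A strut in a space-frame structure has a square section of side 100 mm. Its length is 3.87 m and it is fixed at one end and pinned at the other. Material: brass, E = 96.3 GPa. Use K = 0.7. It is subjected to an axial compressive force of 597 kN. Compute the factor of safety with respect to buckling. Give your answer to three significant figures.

I = a⁴/12 = 100⁴/12 = 8.333×10^6 mm⁴
I = 8.333×10^6 mm⁴ = 8.333×10^-6 m⁴
Effective length L_e = K·L = 0.7 × 3.87 = 2.709 m
P_cr = π²EI / L_e² = π² × 96.3×10⁹ × 8.333×10^-6 / 2.709² = 1.079×10^6 N
Factor of safety n = P_cr / P = 1079.3 / 597 = 1.81

n ≈ 1.81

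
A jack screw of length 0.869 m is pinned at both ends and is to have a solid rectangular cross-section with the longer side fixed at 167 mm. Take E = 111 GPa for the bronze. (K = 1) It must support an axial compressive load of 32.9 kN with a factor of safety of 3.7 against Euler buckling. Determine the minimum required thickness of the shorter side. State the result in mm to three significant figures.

Required P_cr = n·P = 3.7 × 32.9 = 121.7 kN
L_e = K·L = 1 × 0.869 = 0.8690 m
Required I = P_cr·L_e²/(π²E) = 1.217×10^5 × 0.8690² / (π² × 1.11×10^11) = 8.391×10^-8 m⁴
I_req = 8.391×10^4 mm⁴
Rectangle, weak axis: I_min = h·b³/12 with h = 167 mm fixed  ⇒  b = (12I/h)^(1/3) = 18.2 mm

b ≈ 18.2 mm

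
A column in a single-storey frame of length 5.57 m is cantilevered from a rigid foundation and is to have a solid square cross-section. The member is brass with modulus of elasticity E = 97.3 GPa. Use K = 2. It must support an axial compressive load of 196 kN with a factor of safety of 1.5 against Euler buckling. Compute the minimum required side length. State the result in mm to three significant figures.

a ≈ 146 mm

Required P_cr = n·P = 1.5 × 196 = 294.0 kN
L_e = K·L = 2 × 5.57 = 11.14 m
Required I = P_cr·L_e²/(π²E) = 2.940×10^5 × 11.14² / (π² × 9.73×10^10) = 3.799×10^-5 m⁴
I_req = 3.799×10^7 mm⁴
Solid square: I = a⁴/12  ⇒  a = (12I)^(1/4) = (12×3.799×10^7)^(1/4) = 146 mm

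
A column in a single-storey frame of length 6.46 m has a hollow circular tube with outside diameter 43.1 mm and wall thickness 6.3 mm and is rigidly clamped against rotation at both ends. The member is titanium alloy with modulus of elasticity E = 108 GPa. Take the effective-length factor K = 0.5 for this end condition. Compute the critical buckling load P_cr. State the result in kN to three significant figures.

Inner diameter d_i = 43.1 − 2×6.3 = 30.50 mm
I = π(d_o⁴ − d_i⁴)/64 = π(43.1⁴ − 30.50⁴)/64 = 1.269×10^5 mm⁴
I = 1.269×10^5 mm⁴ = 1.269×10^-7 m⁴
Effective length L_e = K·L = 0.5 × 6.46 = 3.230 m
P_cr = π²EI / L_e² = π² × 108×10⁹ × 1.269×10^-7 / 3.230² = 1.297×10^4 N

P_cr ≈ 13.0 kN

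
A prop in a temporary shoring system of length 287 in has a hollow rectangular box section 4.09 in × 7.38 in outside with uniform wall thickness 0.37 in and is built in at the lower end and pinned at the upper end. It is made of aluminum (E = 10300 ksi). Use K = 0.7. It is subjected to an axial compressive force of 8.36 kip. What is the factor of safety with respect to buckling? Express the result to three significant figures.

Inner dimensions: h_i = 7.38 − 2×0.37 = 6.640 in, b_i = 4.09 − 2×0.37 = 3.350 in
Weak-axis I_min = (h_o·b_o³ − h_i·b_i³)/12 with b_o = 4.09, b_i = 3.350 in (shorter outer/inner sides).
I_min = (7.38×4.09³ − 6.640×3.350³)/12 = 21.27 in⁴
Effective length L_e = K·L = 0.7 × 287 = 200.9 in
P_cr = π²EI / L_e² = π² × 10300×10³ × 21.27 / 200.9² = 5.358×10^4 lb
Factor of safety n = P_cr / P = 53.584 / 8.36 = 6.41

n ≈ 6.41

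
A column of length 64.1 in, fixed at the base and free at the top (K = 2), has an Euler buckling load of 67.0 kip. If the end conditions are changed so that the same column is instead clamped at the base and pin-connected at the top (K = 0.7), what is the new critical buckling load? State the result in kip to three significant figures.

P_cr ∝ 1/K², so P_cr,new = P_cr,old × (K_old/K_new)² = 67.0 × (2/0.7)²
= 67.0 × 8.163 = 547 kip

P_cr ≈ 547 kip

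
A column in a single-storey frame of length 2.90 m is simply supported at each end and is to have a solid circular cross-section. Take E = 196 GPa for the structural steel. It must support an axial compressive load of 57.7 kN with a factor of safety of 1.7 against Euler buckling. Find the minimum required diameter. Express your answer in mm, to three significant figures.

d ≈ 54.3 mm

Required P_cr = n·P = 1.7 × 57.7 = 98.09 kN
L_e = K·L = 1 × 2.90 = 2.900 m
Required I = P_cr·L_e²/(π²E) = 9.809×10^4 × 2.900² / (π² × 1.96×10^11) = 4.264×10^-7 m⁴
I_req = 4.264×10^5 mm⁴
Solid circle: I = πd⁴/64  ⇒  d = (64I/π)^(1/4) = (64×4.264×10^5/π)^(1/4) = 54.3 mm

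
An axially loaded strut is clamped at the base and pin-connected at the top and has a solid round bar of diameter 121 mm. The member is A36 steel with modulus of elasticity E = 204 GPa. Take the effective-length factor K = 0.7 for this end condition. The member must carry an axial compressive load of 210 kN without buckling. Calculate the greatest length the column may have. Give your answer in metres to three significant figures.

L_max ≈ 14.3 m

I = πd⁴/64 = π×121⁴/64 = 1.052×10^7 mm⁴
I = 1.052×10^-5 m⁴
At the buckling limit P_cr = P = 2.100×10^5 N
From P_cr = π²EI/(K·L)²:  L = (1/K)·√(π²EI/P_cr) = (1/0.7)·√(π²×2.04×10^11×1.052×10^-5/2.100×10^5)
L = 14.3 m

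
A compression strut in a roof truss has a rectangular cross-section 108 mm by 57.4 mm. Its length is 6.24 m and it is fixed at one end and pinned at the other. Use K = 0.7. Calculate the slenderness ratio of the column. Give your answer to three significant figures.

For a rectangle r_min = b/√12 = 57.4/√12 = 16.57 mm
L_e = K·L = 0.7 × 6.24 m = 4.368 m = 4368.0 mm
λ = L_e / r_min = 4368.0 / 16.57 = 264

λ ≈ 264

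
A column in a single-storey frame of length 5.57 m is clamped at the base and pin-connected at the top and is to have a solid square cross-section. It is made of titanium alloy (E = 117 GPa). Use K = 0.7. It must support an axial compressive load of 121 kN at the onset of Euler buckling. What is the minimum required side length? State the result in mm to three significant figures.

a ≈ 66.1 mm

L_e = K·L = 0.7 × 5.57 = 3.899 m
Required I = P_cr·L_e²/(π²E) = 1.210×10^5 × 3.899² / (π² × 1.17×10^11) = 1.593×10^-6 m⁴
I_req = 1.593×10^6 mm⁴
Solid square: I = a⁴/12  ⇒  a = (12I)^(1/4) = (12×1.593×10^6)^(1/4) = 66.1 mm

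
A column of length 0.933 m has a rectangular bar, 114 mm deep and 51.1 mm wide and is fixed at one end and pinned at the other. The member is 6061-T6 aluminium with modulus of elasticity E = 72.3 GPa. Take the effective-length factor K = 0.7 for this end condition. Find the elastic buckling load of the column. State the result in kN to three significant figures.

Buckling occurs about the weak axis: I_min = h·b³/12 with b = 51.1 mm (the shorter side).
I_min = 114×51.1³/12 = 1.268×10^6 mm⁴
I = 1.268×10^6 mm⁴ = 1.268×10^-6 m⁴
Effective length L_e = K·L = 0.7 × 0.933 = 0.6531 m
P_cr = π²EI / L_e² = π² × 72.3×10⁹ × 1.268×10^-6 / 0.6531² = 2.121×10^6 N

P_cr ≈ 2120 kN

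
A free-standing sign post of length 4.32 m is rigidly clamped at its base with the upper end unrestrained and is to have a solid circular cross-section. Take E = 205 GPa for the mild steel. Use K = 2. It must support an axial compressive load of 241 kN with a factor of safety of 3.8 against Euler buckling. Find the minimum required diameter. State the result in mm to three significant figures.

Required P_cr = n·P = 3.8 × 241 = 915.8 kN
L_e = K·L = 2 × 4.32 = 8.640 m
Required I = P_cr·L_e²/(π²E) = 9.158×10^5 × 8.640² / (π² × 2.05×10^11) = 3.379×10^-5 m⁴
I_req = 3.379×10^7 mm⁴
Solid circle: I = πd⁴/64  ⇒  d = (64I/π)^(1/4) = (64×3.379×10^7/π)^(1/4) = 162 mm

d ≈ 162 mm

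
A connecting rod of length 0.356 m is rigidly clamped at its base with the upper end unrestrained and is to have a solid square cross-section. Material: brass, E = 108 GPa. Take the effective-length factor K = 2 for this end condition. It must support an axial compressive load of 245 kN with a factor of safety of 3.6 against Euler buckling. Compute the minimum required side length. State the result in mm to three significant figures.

a ≈ 47.4 mm

Required P_cr = n·P = 3.6 × 245 = 882.0 kN
L_e = K·L = 2 × 0.356 = 0.7120 m
Required I = P_cr·L_e²/(π²E) = 8.820×10^5 × 0.7120² / (π² × 1.08×10^11) = 4.195×10^-7 m⁴
I_req = 4.195×10^5 mm⁴
Solid square: I = a⁴/12  ⇒  a = (12I)^(1/4) = (12×4.195×10^5)^(1/4) = 47.4 mm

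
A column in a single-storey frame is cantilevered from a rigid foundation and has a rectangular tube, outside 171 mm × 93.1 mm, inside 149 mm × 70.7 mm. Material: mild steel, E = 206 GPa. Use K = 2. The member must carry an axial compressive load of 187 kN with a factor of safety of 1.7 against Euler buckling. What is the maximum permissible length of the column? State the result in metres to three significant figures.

Weak-axis I_min = (h_o·b_o³ − h_i·b_i³)/12 with b_o = 93.1, b_i = 70.70 mm (shorter outer/inner sides).
I_min = (171×93.1³ − 149.0×70.70³)/12 = 7.111×10^6 mm⁴
I = 7.111×10^-6 m⁴
Required critical load P_cr = n·P = 1.7 × 187 = 317.9 kN = 3.179×10^5 N
From P_cr = π²EI/(K·L)²:  L = (1/K)·√(π²EI/P_cr) = (1/2)·√(π²×2.06×10^11×7.111×10^-6/3.179×10^5)
L = 3.37 m

L_max ≈ 3.37 m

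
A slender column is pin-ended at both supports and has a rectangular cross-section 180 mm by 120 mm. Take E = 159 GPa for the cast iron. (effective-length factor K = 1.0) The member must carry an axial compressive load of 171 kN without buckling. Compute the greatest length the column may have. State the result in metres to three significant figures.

Buckling occurs about the weak axis: I_min = h·b³/12 with b = 120 mm (the shorter side).
I_min = 180×120³/12 = 2.592×10^7 mm⁴
I = 2.592×10^-5 m⁴
At the buckling limit P_cr = P = 1.710×10^5 N
From P_cr = π²EI/(K·L)²:  L = (1/K)·√(π²EI/P_cr) = (1/1)·√(π²×1.59×10^11×2.592×10^-5/1.710×10^5)
L = 15.4 m

L_max ≈ 15.4 m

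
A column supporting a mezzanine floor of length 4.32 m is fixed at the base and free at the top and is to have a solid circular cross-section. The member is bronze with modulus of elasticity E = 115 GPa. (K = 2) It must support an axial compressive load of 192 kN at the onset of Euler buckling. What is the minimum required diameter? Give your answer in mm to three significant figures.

d ≈ 127 mm

L_e = K·L = 2 × 4.32 = 8.640 m
Required I = P_cr·L_e²/(π²E) = 1.920×10^5 × 8.640² / (π² × 1.15×10^11) = 1.263×10^-5 m⁴
I_req = 1.263×10^7 mm⁴
Solid circle: I = πd⁴/64  ⇒  d = (64I/π)^(1/4) = (64×1.263×10^7/π)^(1/4) = 127 mm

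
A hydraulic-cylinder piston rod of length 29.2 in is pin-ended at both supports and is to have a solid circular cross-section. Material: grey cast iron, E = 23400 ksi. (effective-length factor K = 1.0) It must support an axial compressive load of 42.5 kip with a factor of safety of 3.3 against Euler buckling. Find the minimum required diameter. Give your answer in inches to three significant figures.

d ≈ 1.80 in

Required P_cr = n·P = 3.3 × 42.5 = 140.2 kip
L_e = K·L = 1 × 29.2 = 29.20 in
Required I = P_cr·L_e²/(π²E) = 1.403×10^5 × 29.20² / (π² × 2.34×10^7) = 0.5178 in⁴
Solid circle: I = πd⁴/64  ⇒  d = (64I/π)^(1/4) = (64×0.5178/π)^(1/4) = 1.80 in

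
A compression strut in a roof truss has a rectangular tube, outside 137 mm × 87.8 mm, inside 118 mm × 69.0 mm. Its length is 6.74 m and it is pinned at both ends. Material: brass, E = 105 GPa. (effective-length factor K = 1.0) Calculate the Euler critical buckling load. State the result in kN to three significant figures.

Weak-axis I_min = (h_o·b_o³ − h_i·b_i³)/12 with b_o = 87.8, b_i = 69.00 mm (shorter outer/inner sides).
I_min = (137×87.8³ − 118.0×69.00³)/12 = 4.497×10^6 mm⁴
I = 4.497×10^6 mm⁴ = 4.497×10^-6 m⁴
Effective length L_e = K·L = 1 × 6.74 = 6.740 m
P_cr = π²EI / L_e² = π² × 105×10⁹ × 4.497×10^-6 / 6.740² = 1.026×10^5 N

P_cr ≈ 103 kN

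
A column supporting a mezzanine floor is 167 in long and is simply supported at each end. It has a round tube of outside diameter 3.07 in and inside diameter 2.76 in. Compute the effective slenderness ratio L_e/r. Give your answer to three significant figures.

λ ≈ 162

d_o = 3.07 in, d_i = 2.76 in
I = π(d_o⁴ − d_i⁴)/64 = π(3.07⁴ − 2.760⁴)/64 = 1.512 in⁴
A = 1.419 in²;  r_min = √(I/A) = √(1.512/1.419) = 1.032 in
L_e = K·L = 1 × 167 = 167.0 in
λ = L_e / r_min = 167.00 / 1.032 = 162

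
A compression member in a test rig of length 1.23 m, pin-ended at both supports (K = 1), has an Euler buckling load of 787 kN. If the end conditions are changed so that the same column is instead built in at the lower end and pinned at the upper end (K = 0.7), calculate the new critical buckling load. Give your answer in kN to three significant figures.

P_cr ∝ 1/K², so P_cr,new = P_cr,old × (K_old/K_new)² = 787 × (1/0.7)²
= 787 × 2.041 = 1610 kN

P_cr ≈ 1610 kN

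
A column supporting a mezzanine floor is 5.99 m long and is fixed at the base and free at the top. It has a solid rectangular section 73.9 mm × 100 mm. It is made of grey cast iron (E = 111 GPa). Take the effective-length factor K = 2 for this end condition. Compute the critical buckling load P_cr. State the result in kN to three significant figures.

P_cr ≈ 25.7 kN

Buckling occurs about the weak axis: I_min = h·b³/12 with b = 73.9 mm (the shorter side).
I_min = 100×73.9³/12 = 3.363×10^6 mm⁴
I = 3.363×10^6 mm⁴ = 3.363×10^-6 m⁴
Effective length L_e = K·L = 2 × 5.99 = 11.98 m
P_cr = π²EI / L_e² = π² × 111×10⁹ × 3.363×10^-6 / 11.98² = 2.567×10^4 N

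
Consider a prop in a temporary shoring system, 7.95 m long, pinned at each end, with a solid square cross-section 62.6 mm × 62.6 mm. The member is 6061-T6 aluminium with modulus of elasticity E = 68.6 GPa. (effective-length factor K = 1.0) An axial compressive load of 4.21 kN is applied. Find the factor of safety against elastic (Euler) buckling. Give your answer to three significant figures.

I = a⁴/12 = 62.6⁴/12 = 1.280×10^6 mm⁴
I = 1.280×10^6 mm⁴ = 1.280×10^-6 m⁴
Effective length L_e = K·L = 1 × 7.95 = 7.950 m
P_cr = π²EI / L_e² = π² × 68.6×10⁹ × 1.280×10^-6 / 7.950² = 1.371×10^4 N
Factor of safety n = P_cr / P = 13.709 / 4.21 = 3.26

n ≈ 3.26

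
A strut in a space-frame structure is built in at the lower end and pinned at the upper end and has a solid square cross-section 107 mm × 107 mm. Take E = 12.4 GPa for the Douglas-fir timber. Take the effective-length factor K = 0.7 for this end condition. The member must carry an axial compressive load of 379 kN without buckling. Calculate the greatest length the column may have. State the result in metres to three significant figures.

L_max ≈ 2.68 m

I = a⁴/12 = 107⁴/12 = 1.092×10^7 mm⁴
I = 1.092×10^-5 m⁴
At the buckling limit P_cr = P = 3.790×10^5 N
From P_cr = π²EI/(K·L)²:  L = (1/K)·√(π²EI/P_cr) = (1/0.7)·√(π²×1.24×10^10×1.092×10^-5/3.790×10^5)
L = 2.68 m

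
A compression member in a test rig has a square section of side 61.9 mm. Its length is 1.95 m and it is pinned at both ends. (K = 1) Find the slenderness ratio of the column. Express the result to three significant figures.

λ ≈ 109

For a square r = a/√12 = 61.9/√12 = 17.87 mm
L_e = K·L = 1 × 1.95 m = 1.950 m = 1950.0 mm
λ = L_e / r_min = 1950.0 / 17.87 = 109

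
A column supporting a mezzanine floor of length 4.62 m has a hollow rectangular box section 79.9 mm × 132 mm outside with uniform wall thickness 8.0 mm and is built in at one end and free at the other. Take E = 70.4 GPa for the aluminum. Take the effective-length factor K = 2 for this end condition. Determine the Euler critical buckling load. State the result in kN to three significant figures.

Inner dimensions: h_i = 132 − 2×8.0 = 116.0 mm, b_i = 79.9 − 2×8.0 = 63.90 mm
Weak-axis I_min = (h_o·b_o³ − h_i·b_i³)/12 with b_o = 79.9, b_i = 63.90 mm (shorter outer/inner sides).
I_min = (132×79.9³ − 116.0×63.90³)/12 = 3.089×10^6 mm⁴
I = 3.089×10^6 mm⁴ = 3.089×10^-6 m⁴
Effective length L_e = K·L = 2 × 4.62 = 9.240 m
P_cr = π²EI / L_e² = π² × 70.4×10⁹ × 3.089×10^-6 / 9.240² = 2.514×10^4 N

P_cr ≈ 25.1 kN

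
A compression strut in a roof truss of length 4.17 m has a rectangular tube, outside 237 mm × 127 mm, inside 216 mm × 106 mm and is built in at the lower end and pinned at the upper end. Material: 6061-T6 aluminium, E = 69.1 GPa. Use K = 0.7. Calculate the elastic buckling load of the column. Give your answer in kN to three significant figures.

P_cr ≈ 1520 kN

Weak-axis I_min = (h_o·b_o³ − h_i·b_i³)/12 with b_o = 127, b_i = 106.0 mm (shorter outer/inner sides).
I_min = (237×127³ − 216.0×106.0³)/12 = 1.902×10^7 mm⁴
I = 1.902×10^7 mm⁴ = 1.902×10^-5 m⁴
Effective length L_e = K·L = 0.7 × 4.17 = 2.919 m
P_cr = π²EI / L_e² = π² × 69.1×10⁹ × 1.902×10^-5 / 2.919² = 1.522×10^6 N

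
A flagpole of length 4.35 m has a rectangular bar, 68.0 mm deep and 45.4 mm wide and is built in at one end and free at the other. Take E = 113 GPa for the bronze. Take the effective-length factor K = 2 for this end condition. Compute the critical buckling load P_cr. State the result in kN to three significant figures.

P_cr ≈ 7.81 kN

Buckling occurs about the weak axis: I_min = h·b³/12 with b = 45.4 mm (the shorter side).
I_min = 68.0×45.4³/12 = 5.303×10^5 mm⁴
I = 5.303×10^5 mm⁴ = 5.303×10^-7 m⁴
Effective length L_e = K·L = 2 × 4.35 = 8.700 m
P_cr = π²EI / L_e² = π² × 113×10⁹ × 5.303×10^-7 / 8.700² = 7.813×10^3 N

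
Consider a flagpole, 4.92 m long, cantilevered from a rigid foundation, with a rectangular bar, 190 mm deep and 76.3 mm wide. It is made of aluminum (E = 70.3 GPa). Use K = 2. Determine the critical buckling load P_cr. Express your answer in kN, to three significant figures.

P_cr ≈ 50.4 kN

Buckling occurs about the weak axis: I_min = h·b³/12 with b = 76.3 mm (the shorter side).
I_min = 190×76.3³/12 = 7.033×10^6 mm⁴
I = 7.033×10^6 mm⁴ = 7.033×10^-6 m⁴
Effective length L_e = K·L = 2 × 4.92 = 9.840 m
P_cr = π²EI / L_e² = π² × 70.3×10⁹ × 7.033×10^-6 / 9.840² = 5.040×10^4 N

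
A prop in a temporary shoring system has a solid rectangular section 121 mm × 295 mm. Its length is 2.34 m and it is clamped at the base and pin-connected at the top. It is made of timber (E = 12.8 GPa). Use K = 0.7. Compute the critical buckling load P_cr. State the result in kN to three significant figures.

P_cr ≈ 2050 kN

Buckling occurs about the weak axis: I_min = h·b³/12 with b = 121 mm (the shorter side).
I_min = 295×121³/12 = 4.355×10^7 mm⁴
I = 4.355×10^7 mm⁴ = 4.355×10^-5 m⁴
Effective length L_e = K·L = 0.7 × 2.34 = 1.638 m
P_cr = π²EI / L_e² = π² × 12.8×10⁹ × 4.355×10^-5 / 1.638² = 2.051×10^6 N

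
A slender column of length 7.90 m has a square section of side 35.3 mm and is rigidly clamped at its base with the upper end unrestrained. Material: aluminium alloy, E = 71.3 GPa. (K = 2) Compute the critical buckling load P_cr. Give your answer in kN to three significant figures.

P_cr ≈ 0.365 kN

I = a⁴/12 = 35.3⁴/12 = 1.294×10^5 mm⁴
I = 1.294×10^5 mm⁴ = 1.294×10^-7 m⁴
Effective length L_e = K·L = 2 × 7.90 = 15.80 m
P_cr = π²EI / L_e² = π² × 71.3×10⁹ × 1.294×10^-7 / 15.80² = 364.7 N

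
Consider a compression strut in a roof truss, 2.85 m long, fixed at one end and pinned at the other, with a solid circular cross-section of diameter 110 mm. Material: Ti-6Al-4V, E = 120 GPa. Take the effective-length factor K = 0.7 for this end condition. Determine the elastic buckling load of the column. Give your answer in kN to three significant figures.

P_cr ≈ 2140 kN

I = πd⁴/64 = π×110⁴/64 = 7.187×10^6 mm⁴
I = 7.187×10^6 mm⁴ = 7.187×10^-6 m⁴
Effective length L_e = K·L = 0.7 × 2.85 = 1.995 m
P_cr = π²EI / L_e² = π² × 120×10⁹ × 7.187×10^-6 / 1.995² = 2.139×10^6 N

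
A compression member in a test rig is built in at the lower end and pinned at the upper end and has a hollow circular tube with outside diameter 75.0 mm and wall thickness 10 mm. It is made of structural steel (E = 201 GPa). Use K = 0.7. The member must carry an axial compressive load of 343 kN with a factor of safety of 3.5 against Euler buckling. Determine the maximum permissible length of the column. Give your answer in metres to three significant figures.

L_max ≈ 1.93 m

Inner diameter d_i = 75.0 − 2×10 = 55.00 mm
I = π(d_o⁴ − d_i⁴)/64 = π(75.0⁴ − 55.00⁴)/64 = 1.104×10^6 mm⁴
I = 1.104×10^-6 m⁴
Required critical load P_cr = n·P = 3.5 × 343 = 1200 kN = 1.200×10^6 N
From P_cr = π²EI/(K·L)²:  L = (1/K)·√(π²EI/P_cr) = (1/0.7)·√(π²×2.01×10^11×1.104×10^-6/1.200×10^6)
L = 1.93 m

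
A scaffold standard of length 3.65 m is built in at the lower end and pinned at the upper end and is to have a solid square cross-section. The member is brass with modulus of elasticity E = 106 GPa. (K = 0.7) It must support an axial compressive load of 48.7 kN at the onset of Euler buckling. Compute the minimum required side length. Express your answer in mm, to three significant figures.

L_e = K·L = 0.7 × 3.65 = 2.555 m
Required I = P_cr·L_e²/(π²E) = 4.870×10^4 × 2.555² / (π² × 1.06×10^11) = 3.039×10^-7 m⁴
I_req = 3.039×10^5 mm⁴
Solid square: I = a⁴/12  ⇒  a = (12I)^(1/4) = (12×3.039×10^5)^(1/4) = 43.7 mm

a ≈ 43.7 mm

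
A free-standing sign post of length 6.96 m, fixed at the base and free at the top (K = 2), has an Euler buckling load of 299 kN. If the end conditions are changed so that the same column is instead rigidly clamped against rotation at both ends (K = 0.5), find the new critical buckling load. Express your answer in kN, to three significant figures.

P_cr ≈ 4780 kN

P_cr ∝ 1/K², so P_cr,new = P_cr,old × (K_old/K_new)² = 299 × (2/0.5)²
= 299 × 16.00 = 4780 kN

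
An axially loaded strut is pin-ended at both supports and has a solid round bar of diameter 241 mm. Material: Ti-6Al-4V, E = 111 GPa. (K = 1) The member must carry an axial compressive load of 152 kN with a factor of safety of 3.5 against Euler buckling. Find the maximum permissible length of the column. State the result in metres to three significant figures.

L_max ≈ 18.5 m

I = πd⁴/64 = π×241⁴/64 = 1.656×10^8 mm⁴
I = 1.656×10^-4 m⁴
Required critical load P_cr = n·P = 3.5 × 152 = 532.0 kN = 5.320×10^5 N
From P_cr = π²EI/(K·L)²:  L = (1/K)·√(π²EI/P_cr) = (1/1)·√(π²×1.11×10^11×1.656×10^-4/5.320×10^5)
L = 18.5 m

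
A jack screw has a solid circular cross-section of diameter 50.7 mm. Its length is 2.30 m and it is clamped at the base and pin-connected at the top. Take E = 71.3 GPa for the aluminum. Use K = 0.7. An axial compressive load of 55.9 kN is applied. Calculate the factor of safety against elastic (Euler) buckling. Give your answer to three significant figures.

n ≈ 1.58

I = πd⁴/64 = π×50.7⁴/64 = 3.243×10^5 mm⁴
I = 3.243×10^5 mm⁴ = 3.243×10^-7 m⁴
Effective length L_e = K·L = 0.7 × 2.30 = 1.610 m
P_cr = π²EI / L_e² = π² × 71.3×10⁹ × 3.243×10^-7 / 1.610² = 8.805×10^4 N
Factor of safety n = P_cr / P = 88.052 / 55.9 = 1.58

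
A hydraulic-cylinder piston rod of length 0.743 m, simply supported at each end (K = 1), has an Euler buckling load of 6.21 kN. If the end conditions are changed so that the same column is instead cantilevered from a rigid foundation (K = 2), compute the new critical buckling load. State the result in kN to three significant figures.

P_cr ∝ 1/K², so P_cr,new = P_cr,old × (K_old/K_new)² = 6.21 × (1/2)²
= 6.21 × 0.2500 = 1.55 kN

P_cr ≈ 1.55 kN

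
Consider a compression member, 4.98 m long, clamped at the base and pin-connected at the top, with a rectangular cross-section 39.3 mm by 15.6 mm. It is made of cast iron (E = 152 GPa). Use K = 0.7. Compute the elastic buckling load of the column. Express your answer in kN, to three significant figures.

P_cr ≈ 1.53 kN

Buckling occurs about the weak axis: I_min = h·b³/12 with b = 15.6 mm (the shorter side).
I_min = 39.3×15.6³/12 = 1.243×10^4 mm⁴
I = 1.243×10^4 mm⁴ = 1.243×10^-8 m⁴
Effective length L_e = K·L = 0.7 × 4.98 = 3.486 m
P_cr = π²EI / L_e² = π² × 152×10⁹ × 1.243×10^-8 / 3.486² = 1.535×10^3 N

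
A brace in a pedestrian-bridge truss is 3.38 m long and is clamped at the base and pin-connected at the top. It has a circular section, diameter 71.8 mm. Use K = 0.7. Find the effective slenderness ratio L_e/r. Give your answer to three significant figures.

λ ≈ 132

I = πd⁴/64 = π×71.8⁴/64 = 1.305×10^6 mm⁴
A = 4.049×10^3 mm²;  r_min = √(I/A) = √(1.305×10^6/4.049×10^3) = 17.95 mm
L_e = K·L = 0.7 × 3.38 m = 2.366 m = 2366.0 mm
λ = L_e / r_min = 2366.0 / 17.95 = 132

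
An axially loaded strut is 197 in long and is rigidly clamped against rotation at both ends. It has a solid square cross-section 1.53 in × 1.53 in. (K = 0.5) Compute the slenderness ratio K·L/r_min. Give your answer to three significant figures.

λ ≈ 223

For a square r = a/√12 = 1.53/√12 = 0.4417 in
L_e = K·L = 0.5 × 197 = 98.50 in
λ = L_e / r_min = 98.500 / 0.4417 = 223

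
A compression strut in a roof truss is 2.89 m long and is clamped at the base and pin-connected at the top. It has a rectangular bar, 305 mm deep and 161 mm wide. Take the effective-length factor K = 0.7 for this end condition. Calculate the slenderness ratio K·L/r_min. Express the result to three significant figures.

λ ≈ 43.5

Buckling occurs about the weak axis: I_min = h·b³/12 with b = 161 mm (the shorter side).
I_min = 305×161³/12 = 1.061×10^8 mm⁴
A = 4.910×10^4 mm²;  r_min = √(I/A) = √(1.061×10^8/4.910×10^4) = 46.48 mm
L_e = K·L = 0.7 × 2.89 m = 2.023 m = 2023.0 mm
λ = L_e / r_min = 2023.0 / 46.48 = 43.5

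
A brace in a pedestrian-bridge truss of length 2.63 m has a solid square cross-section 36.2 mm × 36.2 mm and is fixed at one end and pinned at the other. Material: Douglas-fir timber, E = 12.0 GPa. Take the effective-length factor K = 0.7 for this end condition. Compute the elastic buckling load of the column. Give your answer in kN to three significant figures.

I = a⁴/12 = 36.2⁴/12 = 1.431×10^5 mm⁴
I = 1.431×10^5 mm⁴ = 1.431×10^-7 m⁴
Effective length L_e = K·L = 0.7 × 2.63 = 1.841 m
P_cr = π²EI / L_e² = π² × 12.0×10⁹ × 1.431×10^-7 / 1.841² = 5.001×10^3 N

P_cr ≈ 5.00 kN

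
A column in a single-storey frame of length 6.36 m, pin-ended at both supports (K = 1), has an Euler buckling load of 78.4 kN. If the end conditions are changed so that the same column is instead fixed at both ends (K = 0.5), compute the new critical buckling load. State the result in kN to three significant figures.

P_cr ≈ 314 kN

P_cr ∝ 1/K², so P_cr,new = P_cr,old × (K_old/K_new)² = 78.4 × (1/0.5)²
= 78.4 × 4.000 = 314 kN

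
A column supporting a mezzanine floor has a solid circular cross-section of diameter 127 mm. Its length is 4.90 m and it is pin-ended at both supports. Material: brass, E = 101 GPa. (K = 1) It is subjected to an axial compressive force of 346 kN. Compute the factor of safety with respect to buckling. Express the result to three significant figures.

n ≈ 1.53

I = πd⁴/64 = π×127⁴/64 = 1.277×10^7 mm⁴
I = 1.277×10^7 mm⁴ = 1.277×10^-5 m⁴
Effective length L_e = K·L = 1 × 4.90 = 4.900 m
P_cr = π²EI / L_e² = π² × 101×10⁹ × 1.277×10^-5 / 4.900² = 5.302×10^5 N
Factor of safety n = P_cr / P = 530.17 / 346 = 1.53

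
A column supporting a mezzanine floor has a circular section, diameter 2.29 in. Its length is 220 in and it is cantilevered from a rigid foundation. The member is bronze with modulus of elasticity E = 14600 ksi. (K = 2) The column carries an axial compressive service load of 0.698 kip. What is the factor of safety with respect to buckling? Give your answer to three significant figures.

n ≈ 1.44

I = πd⁴/64 = π×2.29⁴/64 = 1.350 in⁴
Effective length L_e = K·L = 2 × 220 = 440.0 in
P_cr = π²EI / L_e² = π² × 14600×10³ × 1.350 / 440.0² = 1.005×10^3 lb
Factor of safety n = P_cr / P = 1.0048 / 0.698 = 1.44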